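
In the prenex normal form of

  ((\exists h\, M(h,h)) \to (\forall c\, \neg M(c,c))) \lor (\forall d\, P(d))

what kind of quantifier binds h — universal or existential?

universal

Rewrite implications/biconditionals: A → B as ¬A ∨ B.
  \neg (\exists h\, M(h,h)) \lor (\forall c\, \neg M(c,c)) \lor (\forall d\, P(d))
Move each ¬ inward, flipping quantifiers it crosses:
  (\forall h\, \neg M(h,h)) \lor (\forall c\, \neg M(c,c)) \lor (\forall d\, P(d))
Extract every quantifier outward, since the variables are now distinct and don't occur free across branches:
  \forall h\, \forall c\, \forall d\, (\neg M(h,h) \lor \neg M(c,c) \lor P(d))
The quantifier \exists h sits under an odd number of negations (counting the antecedent side of each →), so it flips to \forall h.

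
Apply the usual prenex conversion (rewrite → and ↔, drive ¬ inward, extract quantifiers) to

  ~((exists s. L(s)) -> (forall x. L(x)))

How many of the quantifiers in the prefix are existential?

2

Rewrite implications/biconditionals: A → B as ¬A ∨ B.
  ~(~(exists s. L(s)) | (forall x. L(x)))
Push ¬ through the quantifiers and connectives to reach negation normal form:
  (exists s. L(s)) & (exists x. ~L(x))
All bound variables are already distinct, so no renaming is needed.
Extract every quantifier outward, since the variables are now distinct and don't occur free across branches:
  exists s. exists x. (L(s) & ~L(x))
The prefix is exists s exists x: 0 universal, 2 existential.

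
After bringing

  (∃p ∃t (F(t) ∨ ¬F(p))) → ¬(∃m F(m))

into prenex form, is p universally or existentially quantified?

universal

First replace A → B with ¬A ∨ B.
  ¬(∃p ∃t (F(t) ∨ ¬F(p))) ∨ ¬(∃m F(m))
Move each ¬ inward, flipping quantifiers it crosses:
  (∀p ∀t (¬F(t) ∧ F(p))) ∨ (∀m ¬F(m))
Extract every quantifier outward, since the variables are now distinct and don't occur free across branches:
  ∀p ∀t ∀m (¬F(t) ∧ F(p) ∨ ¬F(m))
The quantifier ∃p sits under an odd number of negations (counting the antecedent side of each →), so it flips to ∀p.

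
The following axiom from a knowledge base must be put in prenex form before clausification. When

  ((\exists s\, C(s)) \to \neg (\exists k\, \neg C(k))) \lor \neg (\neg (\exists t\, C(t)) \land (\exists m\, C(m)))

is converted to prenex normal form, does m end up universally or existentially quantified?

universal

Rewrite implications/biconditionals: A → B as ¬A ∨ B.
  \neg (\exists s\, C(s)) \lor \neg (\exists k\, \neg C(k)) \lor \neg (\neg (\exists t\, C(t)) \land (\exists m\, C(m)))
Drive negations inward (¬∀x A ≡ ∃x ¬A, ¬∃x A ≡ ∀x ¬A, De Morgan for ∧/∨):
  (\forall s\, \neg C(s)) \lor (\forall k\, C(k)) \lor (\exists t\, C(t)) \lor (\forall m\, \neg C(m))
All bound variables are already distinct, so no renaming is needed.
Pull the quantifiers to the front (each side's bound variable is not free in the other side):
  \forall s\, \forall k\, \exists t\, \forall m\, (\neg C(s) \lor C(k) \lor C(t) \lor \neg C(m))
The quantifier \exists m sits under an odd number of negations (counting the antecedent side of each →), so it flips to \forall m.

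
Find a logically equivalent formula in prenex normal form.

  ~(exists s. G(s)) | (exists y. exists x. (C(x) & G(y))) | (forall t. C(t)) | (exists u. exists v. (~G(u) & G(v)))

Drive negations inward (¬∀x A ≡ ∃x ¬A, ¬∃x A ≡ ∀x ¬A, De Morgan for ∧/∨):
  (forall s. ~G(s)) | (exists y. exists x. (C(x) & G(y))) | (forall t. C(t)) | (exists u. exists v. (~G(u) & G(v)))
All bound variables are already distinct, so no renaming is needed.
Extract every quantifier outward, since the variables are now distinct and don't occur free across branches:
  forall s. exists y. exists x. forall t. exists u. exists v. (~G(s) | C(x) & G(y) | C(t) | ~G(u) & G(v))

forall s. exists y. exists x. forall t. exists u. exists v. (~G(s) | C(x) & G(y) | C(t) | ~G(u) & G(v))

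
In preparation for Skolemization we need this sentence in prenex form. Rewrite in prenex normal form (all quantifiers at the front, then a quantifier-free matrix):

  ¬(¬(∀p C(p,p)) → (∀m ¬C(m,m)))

∃p ∃m (¬C(p,p) ∧ C(m,m))

First replace A → B with ¬A ∨ B.
  ¬(¬¬(∀p C(p,p)) ∨ (∀m ¬C(m,m)))
Move each ¬ inward, flipping quantifiers it crosses:
  (∃p ¬C(p,p)) ∧ (∃m C(m,m))
All bound variables are already distinct, so no renaming is needed.
Extract every quantifier outward, since the variables are now distinct and don't occur free across branches:
  ∃p ∃m (¬C(p,p) ∧ C(m,m))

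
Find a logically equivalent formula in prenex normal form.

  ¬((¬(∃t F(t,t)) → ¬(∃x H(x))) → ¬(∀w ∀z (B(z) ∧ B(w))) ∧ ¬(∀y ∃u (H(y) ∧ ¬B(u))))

Rewrite implications/biconditionals: A → B as ¬A ∨ B.
  ¬(¬(¬¬(∃t F(t,t)) ∨ ¬(∃x H(x))) ∨ ¬(∀w ∀z (B(z) ∧ B(w))) ∧ ¬(∀y ∃u (H(y) ∧ ¬B(u))))
Move each ¬ inward, flipping quantifiers it crosses:
  ((∃t F(t,t)) ∨ (∀x ¬H(x))) ∧ ((∀w ∀z (B(z) ∧ B(w))) ∨ (∀y ∃u (H(y) ∧ ¬B(u))))
Pull the quantifiers to the front (each side's bound variable is not free in the other side):
  ∃t ∀x ∀w ∀z ∀y ∃u ((F(t,t) ∨ ¬H(x)) ∧ (B(z) ∧ B(w) ∨ H(y) ∧ ¬B(u)))

∃t ∀x ∀w ∀z ∀y ∃u ((F(t,t) ∨ ¬H(x)) ∧ (B(z) ∧ B(w) ∨ H(y) ∧ ¬B(u)))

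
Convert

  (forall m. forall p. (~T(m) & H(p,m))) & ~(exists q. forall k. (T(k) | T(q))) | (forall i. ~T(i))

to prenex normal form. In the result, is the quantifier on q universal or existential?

Drive negations inward (¬∀x A ≡ ∃x ¬A, ¬∃x A ≡ ∀x ¬A, De Morgan for ∧/∨):
  (forall m. forall p. (~T(m) & H(p,m))) & (forall q. exists k. (~T(k) & ~T(q))) | (forall i. ~T(i))
All bound variables are already distinct, so no renaming is needed.
Finally move all quantifiers to the prefix:
  forall m. forall p. forall q. exists k. forall i. (~T(m) & H(p,m) & ~T(k) & ~T(q) | ~T(i))
The quantifier exists q sits under an odd number of negations, so it flips to forall q.

universal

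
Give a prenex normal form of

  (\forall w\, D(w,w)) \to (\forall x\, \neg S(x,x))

Eliminate → and ↔ using ¬ and ∨.
  \neg (\forall w\, D(w,w)) \lor (\forall x\, \neg S(x,x))
Drive negations inward (¬∀x A ≡ ∃x ¬A, ¬∃x A ≡ ∀x ¬A, De Morgan for ∧/∨):
  (\exists w\, \neg D(w,w)) \lor (\forall x\, \neg S(x,x))
All bound variables are already distinct, so no renaming is needed.
Pull the quantifiers to the front (each side's bound variable is not free in the other side):
  \exists w\, \forall x\, (\neg D(w,w) \lor \neg S(x,x))

\exists w\, \forall x\, (\neg D(w,w) \lor \neg S(x,x))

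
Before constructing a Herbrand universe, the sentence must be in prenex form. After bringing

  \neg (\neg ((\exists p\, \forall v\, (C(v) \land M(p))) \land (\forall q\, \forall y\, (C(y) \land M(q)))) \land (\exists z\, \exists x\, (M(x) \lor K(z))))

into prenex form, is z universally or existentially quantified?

Drive negations inward (¬∀x A ≡ ∃x ¬A, ¬∃x A ≡ ∀x ¬A, De Morgan for ∧/∨):
  (\exists p\, \forall v\, (C(v) \land M(p))) \land (\forall q\, \forall y\, (C(y) \land M(q))) \lor (\forall z\, \forall x\, (\neg M(x) \land \neg K(z)))
Extract every quantifier outward, since the variables are now distinct and don't occur free across branches:
  \exists p\, \forall v\, \forall q\, \forall y\, \forall z\, \forall x\, (C(v) \land M(p) \land C(y) \land M(q) \lor \neg M(x) \land \neg K(z))
The quantifier \exists z sits under an odd number of negations, so it flips to \forall z.

universal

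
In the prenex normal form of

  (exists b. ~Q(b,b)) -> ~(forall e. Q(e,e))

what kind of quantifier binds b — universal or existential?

universal

First replace A → B with ¬A ∨ B.
  ~(exists b. ~Q(b,b)) | ~(forall e. Q(e,e))
Drive negations inward (¬∀x A ≡ ∃x ¬A, ¬∃x A ≡ ∀x ¬A, De Morgan for ∧/∨):
  (forall b. Q(b,b)) | (exists e. ~Q(e,e))
Pull the quantifiers to the front (each side's bound variable is not free in the other side):
  forall b. exists e. (Q(b,b) | ~Q(e,e))
The quantifier exists b sits under an odd number of negations (counting the antecedent side of each →), so it flips to forall b.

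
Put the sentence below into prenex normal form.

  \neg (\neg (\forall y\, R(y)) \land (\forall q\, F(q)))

Move each ¬ inward, flipping quantifiers it crosses:
  (\forall y\, R(y)) \lor (\exists q\, \neg F(q))
All bound variables are already distinct, so no renaming is needed.
Pull the quantifiers to the front (each side's bound variable is not free in the other side):
  \forall y\, \exists q\, (R(y) \lor \neg F(q))

\forall y\, \exists q\, (R(y) \lor \neg F(q))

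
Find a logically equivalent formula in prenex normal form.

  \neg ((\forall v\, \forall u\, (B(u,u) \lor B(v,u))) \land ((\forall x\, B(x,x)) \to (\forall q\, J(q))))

\exists v\, \exists u\, \forall x\, \exists q\, (\neg B(u,u) \land \neg B(v,u) \lor B(x,x) \land \neg J(q))

Rewrite implications/biconditionals: A → B as ¬A ∨ B.
  \neg ((\forall v\, \forall u\, (B(u,u) \lor B(v,u))) \land (\neg (\forall x\, B(x,x)) \lor (\forall q\, J(q))))
Drive negations inward (¬∀x A ≡ ∃x ¬A, ¬∃x A ≡ ∀x ¬A, De Morgan for ∧/∨):
  (\exists v\, \exists u\, (\neg B(u,u) \land \neg B(v,u))) \lor (\forall x\, B(x,x)) \land (\exists q\, \neg J(q))
Pull the quantifiers to the front (each side's bound variable is not free in the other side):
  \exists v\, \exists u\, \forall x\, \exists q\, (\neg B(u,u) \land \neg B(v,u) \lor B(x,x) \land \neg J(q))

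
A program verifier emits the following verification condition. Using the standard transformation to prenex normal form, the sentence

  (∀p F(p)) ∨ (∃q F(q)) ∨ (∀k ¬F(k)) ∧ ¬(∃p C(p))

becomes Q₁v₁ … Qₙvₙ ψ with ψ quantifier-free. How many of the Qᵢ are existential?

1

Push ¬ through the quantifiers and connectives to reach negation normal form:
  (∀p F(p)) ∨ (∃q F(q)) ∨ (∀k ¬F(k)) ∧ (∀p ¬C(p))
Rename bound variables to avoid capture: p↦v.
  (∀p F(p)) ∨ (∃q F(q)) ∨ (∀k ¬F(k)) ∧ (∀v ¬C(v))
Finally move all quantifiers to the prefix:
  ∀p ∃q ∀k ∀v (F(p) ∨ F(q) ∨ ¬F(k) ∧ ¬C(v))
The prefix is ∀p ∃q ∀k ∀v: 3 universal, 1 existential.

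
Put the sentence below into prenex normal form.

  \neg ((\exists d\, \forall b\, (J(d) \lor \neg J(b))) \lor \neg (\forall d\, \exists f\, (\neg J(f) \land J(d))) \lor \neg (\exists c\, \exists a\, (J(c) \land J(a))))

\forall d\, \exists b\, \forall s\, \exists f\, \exists c\, \exists a\, (\neg J(d) \land J(b) \land \neg J(f) \land J(s) \land J(c) \land J(a))

Move each ¬ inward, flipping quantifiers it crosses:
  (\forall d\, \exists b\, (\neg J(d) \land J(b))) \land (\forall d\, \exists f\, (\neg J(f) \land J(d))) \land (\exists c\, \exists a\, (J(c) \land J(a)))
Standardize variables apart so no two quantifiers bind the same name: d↦s.
  (\forall d\, \exists b\, (\neg J(d) \land J(b))) \land (\forall s\, \exists f\, (\neg J(f) \land J(s))) \land (\exists c\, \exists a\, (J(c) \land J(a)))
Pull the quantifiers to the front (each side's bound variable is not free in the other side):
  \forall d\, \exists b\, \forall s\, \exists f\, \exists c\, \exists a\, (\neg J(d) \land J(b) \land \neg J(f) \land J(s) \land J(c) \land J(a))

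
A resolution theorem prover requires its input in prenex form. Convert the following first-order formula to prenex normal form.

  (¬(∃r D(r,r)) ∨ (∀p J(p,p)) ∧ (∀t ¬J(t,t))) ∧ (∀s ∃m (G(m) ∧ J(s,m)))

Drive negations inward (¬∀x A ≡ ∃x ¬A, ¬∃x A ≡ ∀x ¬A, De Morgan for ∧/∨):
  ((∀r ¬D(r,r)) ∨ (∀p J(p,p)) ∧ (∀t ¬J(t,t))) ∧ (∀s ∃m (G(m) ∧ J(s,m)))
Extract every quantifier outward, since the variables are now distinct and don't occur free across branches:
  ∀r ∀p ∀t ∀s ∃m ((¬D(r,r) ∨ J(p,p) ∧ ¬J(t,t)) ∧ G(m) ∧ J(s,m))

∀r ∀p ∀t ∀s ∃m ((¬D(r,r) ∨ J(p,p) ∧ ¬J(t,t)) ∧ G(m) ∧ J(s,m))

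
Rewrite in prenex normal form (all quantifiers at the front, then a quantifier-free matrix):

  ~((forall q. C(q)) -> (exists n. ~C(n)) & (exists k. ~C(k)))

forall q. forall n. forall k. (C(q) & (C(n) | C(k)))

Eliminate → and ↔ using ¬ and ∨.
  ~(~(forall q. C(q)) | (exists n. ~C(n)) & (exists k. ~C(k)))
Drive negations inward (¬∀x A ≡ ∃x ¬A, ¬∃x A ≡ ∀x ¬A, De Morgan for ∧/∨):
  (forall q. C(q)) & ((forall n. C(n)) | (forall k. C(k)))
All bound variables are already distinct, so no renaming is needed.
Extract every quantifier outward, since the variables are now distinct and don't occur free across branches:
  forall q. forall n. forall k. (C(q) & (C(n) | C(k)))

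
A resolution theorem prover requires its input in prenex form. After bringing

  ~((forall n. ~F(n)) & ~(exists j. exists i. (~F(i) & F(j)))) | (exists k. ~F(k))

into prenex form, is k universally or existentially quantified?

existential

Push ¬ through the quantifiers and connectives to reach negation normal form:
  (exists n. F(n)) | (exists j. exists i. (~F(i) & F(j))) | (exists k. ~F(k))
All bound variables are already distinct, so no renaming is needed.
Extract every quantifier outward, since the variables are now distinct and don't occur free across branches:
  exists n. exists j. exists i. exists k. (F(n) | ~F(i) & F(j) | ~F(k))
The quantifier exists k sits under an even number of negations, so it remains existential.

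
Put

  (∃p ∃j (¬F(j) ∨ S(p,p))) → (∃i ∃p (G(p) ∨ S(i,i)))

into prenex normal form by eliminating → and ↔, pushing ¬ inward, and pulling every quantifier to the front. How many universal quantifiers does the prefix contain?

First replace A → B with ¬A ∨ B.
  ¬(∃p ∃j (¬F(j) ∨ S(p,p))) ∨ (∃i ∃p (G(p) ∨ S(i,i)))
Push ¬ through the quantifiers and connectives to reach negation normal form:
  (∀p ∀j (F(j) ∧ ¬S(p,p))) ∨ (∃i ∃p (G(p) ∨ S(i,i)))
Standardize variables apart so no two quantifiers bind the same name: p↦x1.
  (∀p ∀j (F(j) ∧ ¬S(p,p))) ∨ (∃i ∃x1 (G(x1) ∨ S(i,i)))
Finally move all quantifiers to the prefix:
  ∀p ∀j ∃i ∃x1 (F(j) ∧ ¬S(p,p) ∨ G(x1) ∨ S(i,i))
The prefix is ∀p ∀j ∃i ∃x1: 2 universal, 2 existential.

2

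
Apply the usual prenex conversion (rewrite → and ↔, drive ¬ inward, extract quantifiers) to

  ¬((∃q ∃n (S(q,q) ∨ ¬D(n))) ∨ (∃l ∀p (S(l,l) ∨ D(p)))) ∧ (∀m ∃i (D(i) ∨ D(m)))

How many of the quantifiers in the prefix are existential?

2

Move each ¬ inward, flipping quantifiers it crosses:
  (∀q ∀n (¬S(q,q) ∧ D(n))) ∧ (∀l ∃p (¬S(l,l) ∧ ¬D(p))) ∧ (∀m ∃i (D(i) ∨ D(m)))
All bound variables are already distinct, so no renaming is needed.
Extract every quantifier outward, since the variables are now distinct and don't occur free across branches:
  ∀q ∀n ∀l ∃p ∀m ∃i (¬S(q,q) ∧ D(n) ∧ ¬S(l,l) ∧ ¬D(p) ∧ (D(i) ∨ D(m)))
The prefix is ∀q ∀n ∀l ∃p ∀m ∃i: 4 universal, 2 existential.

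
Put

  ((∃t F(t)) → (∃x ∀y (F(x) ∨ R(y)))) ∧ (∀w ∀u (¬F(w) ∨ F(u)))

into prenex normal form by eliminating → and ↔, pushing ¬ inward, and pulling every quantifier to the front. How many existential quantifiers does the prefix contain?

First replace A → B with ¬A ∨ B.
  (¬(∃t F(t)) ∨ (∃x ∀y (F(x) ∨ R(y)))) ∧ (∀w ∀u (¬F(w) ∨ F(u)))
Push ¬ through the quantifiers and connectives to reach negation normal form:
  ((∀t ¬F(t)) ∨ (∃x ∀y (F(x) ∨ R(y)))) ∧ (∀w ∀u (¬F(w) ∨ F(u)))
All bound variables are already distinct, so no renaming is needed.
Pull the quantifiers to the front (each side's bound variable is not free in the other side):
  ∀t ∃x ∀y ∀w ∀u ((¬F(t) ∨ F(x) ∨ R(y)) ∧ (¬F(w) ∨ F(u)))
The prefix is ∀t ∃x ∀y ∀w ∀u: 4 universal, 1 existential.

1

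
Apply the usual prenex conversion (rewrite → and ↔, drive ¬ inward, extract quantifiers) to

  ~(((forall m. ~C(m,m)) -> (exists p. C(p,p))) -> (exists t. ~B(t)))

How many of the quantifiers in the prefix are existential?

First replace A → B with ¬A ∨ B.
  ~(~(~(forall m. ~C(m,m)) | (exists p. C(p,p))) | (exists t. ~B(t)))
Push ¬ through the quantifiers and connectives to reach negation normal form:
  ((exists m. C(m,m)) | (exists p. C(p,p))) & (forall t. B(t))
All bound variables are already distinct, so no renaming is needed.
Pull the quantifiers to the front (each side's bound variable is not free in the other side):
  exists m. exists p. forall t. ((C(m,m) | C(p,p)) & B(t))
The prefix is exists m exists p forall t: 1 universal, 2 existential.

2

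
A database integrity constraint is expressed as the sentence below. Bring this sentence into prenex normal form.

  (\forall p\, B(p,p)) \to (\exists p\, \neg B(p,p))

First replace A → B with ¬A ∨ B.
  \neg (\forall p\, B(p,p)) \lor (\exists p\, \neg B(p,p))
Drive negations inward (¬∀x A ≡ ∃x ¬A, ¬∃x A ≡ ∀x ¬A, De Morgan for ∧/∨):
  (\exists p\, \neg B(p,p)) \lor (\exists p\, \neg B(p,p))
Rename bound variables to avoid capture: p↦x.
  (\exists p\, \neg B(p,p)) \lor (\exists x\, \neg B(x,x))
Finally move all quantifiers to the prefix:
  \exists p\, \exists x\, (\neg B(p,p) \lor \neg B(x,x))

\exists p\, \exists x\, (\neg B(p,p) \lor \neg B(x,x))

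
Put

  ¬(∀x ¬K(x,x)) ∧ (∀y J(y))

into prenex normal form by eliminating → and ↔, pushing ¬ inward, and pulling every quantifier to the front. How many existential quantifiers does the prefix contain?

1

Move each ¬ inward, flipping quantifiers it crosses:
  (∃x K(x,x)) ∧ (∀y J(y))
All bound variables are already distinct, so no renaming is needed.
Pull the quantifiers to the front (each side's bound variable is not free in the other side):
  ∃x ∀y (K(x,x) ∧ J(y))
The prefix is ∃x ∀y: 1 universal, 1 existential.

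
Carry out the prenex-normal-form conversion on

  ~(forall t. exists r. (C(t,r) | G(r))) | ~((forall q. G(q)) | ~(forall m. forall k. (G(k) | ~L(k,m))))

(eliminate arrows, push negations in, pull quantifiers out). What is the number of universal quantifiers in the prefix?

3

Push ¬ through the quantifiers and connectives to reach negation normal form:
  (exists t. forall r. (~C(t,r) & ~G(r))) | (exists q. ~G(q)) & (forall m. forall k. (G(k) | ~L(k,m)))
Extract every quantifier outward, since the variables are now distinct and don't occur free across branches:
  exists t. forall r. exists q. forall m. forall k. (~C(t,r) & ~G(r) | ~G(q) & (G(k) | ~L(k,m)))
The prefix is exists t forall r exists q forall m forall k: 3 universal, 2 existential.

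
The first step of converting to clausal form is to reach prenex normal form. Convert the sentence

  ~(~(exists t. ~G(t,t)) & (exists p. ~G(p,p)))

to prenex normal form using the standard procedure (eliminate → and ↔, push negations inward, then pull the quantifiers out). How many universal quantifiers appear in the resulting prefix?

Drive negations inward (¬∀x A ≡ ∃x ¬A, ¬∃x A ≡ ∀x ¬A, De Morgan for ∧/∨):
  (exists t. ~G(t,t)) | (forall p. G(p,p))
All bound variables are already distinct, so no renaming is needed.
Finally move all quantifiers to the prefix:
  exists t. forall p. (~G(t,t) | G(p,p))
The prefix is exists t forall p: 1 universal, 1 existential.

1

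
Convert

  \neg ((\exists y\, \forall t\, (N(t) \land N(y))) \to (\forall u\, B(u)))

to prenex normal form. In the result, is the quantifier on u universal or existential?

First replace A → B with ¬A ∨ B.
  \neg (\neg (\exists y\, \forall t\, (N(t) \land N(y))) \lor (\forall u\, B(u)))
Push ¬ through the quantifiers and connectives to reach negation normal form:
  (\exists y\, \forall t\, (N(t) \land N(y))) \land (\exists u\, \neg B(u))
Finally move all quantifiers to the prefix:
  \exists y\, \forall t\, \exists u\, (N(t) \land N(y) \land \neg B(u))
The quantifier \forall u sits under an odd number of negations (counting the antecedent side of each →), so it flips to \exists u.

existential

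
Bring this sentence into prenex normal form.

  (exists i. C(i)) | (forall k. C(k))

All bound variables are already distinct, so no renaming is needed.
Pull the quantifiers to the front (each side's bound variable is not free in the other side):
  exists i. forall k. (C(i) | C(k))

exists i. forall k. (C(i) | C(k))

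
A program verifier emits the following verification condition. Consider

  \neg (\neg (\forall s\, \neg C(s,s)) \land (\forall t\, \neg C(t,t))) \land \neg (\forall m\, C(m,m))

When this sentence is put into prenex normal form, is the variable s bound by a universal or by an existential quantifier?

universal

Move each ¬ inward, flipping quantifiers it crosses:
  ((\forall s\, \neg C(s,s)) \lor (\exists t\, C(t,t))) \land (\exists m\, \neg C(m,m))
All bound variables are already distinct, so no renaming is needed.
Extract every quantifier outward, since the variables are now distinct and don't occur free across branches:
  \forall s\, \exists t\, \exists m\, ((\neg C(s,s) \lor C(t,t)) \land \neg C(m,m))
The quantifier \forall s sits under an even number of negations, so it remains universal.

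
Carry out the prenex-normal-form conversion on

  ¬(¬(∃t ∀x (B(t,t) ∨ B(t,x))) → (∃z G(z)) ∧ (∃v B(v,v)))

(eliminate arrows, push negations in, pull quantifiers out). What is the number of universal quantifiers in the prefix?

3

Eliminate → and ↔ using ¬ and ∨.
  ¬(¬¬(∃t ∀x (B(t,t) ∨ B(t,x))) ∨ (∃z G(z)) ∧ (∃v B(v,v)))
Drive negations inward (¬∀x A ≡ ∃x ¬A, ¬∃x A ≡ ∀x ¬A, De Morgan for ∧/∨):
  (∀t ∃x (¬B(t,t) ∧ ¬B(t,x))) ∧ ((∀z ¬G(z)) ∨ (∀v ¬B(v,v)))
Pull the quantifiers to the front (each side's bound variable is not free in the other side):
  ∀t ∃x ∀z ∀v (¬B(t,t) ∧ ¬B(t,x) ∧ (¬G(z) ∨ ¬B(v,v)))
The prefix is ∀t ∃x ∀z ∀v: 3 universal, 1 existential.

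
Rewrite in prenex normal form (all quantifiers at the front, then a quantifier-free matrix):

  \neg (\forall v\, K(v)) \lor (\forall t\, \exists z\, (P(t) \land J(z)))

\exists v\, \forall t\, \exists z\, (\neg K(v) \lor P(t) \land J(z))

Move each ¬ inward, flipping quantifiers it crosses:
  (\exists v\, \neg K(v)) \lor (\forall t\, \exists z\, (P(t) \land J(z)))
Extract every quantifier outward, since the variables are now distinct and don't occur free across branches:
  \exists v\, \forall t\, \exists z\, (\neg K(v) \lor P(t) \land J(z))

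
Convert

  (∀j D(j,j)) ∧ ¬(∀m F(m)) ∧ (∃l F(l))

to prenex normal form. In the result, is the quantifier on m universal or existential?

Push ¬ through the quantifiers and connectives to reach negation normal form:
  (∀j D(j,j)) ∧ (∃m ¬F(m)) ∧ (∃l F(l))
All bound variables are already distinct, so no renaming is needed.
Finally move all quantifiers to the prefix:
  ∀j ∃m ∃l (D(j,j) ∧ ¬F(m) ∧ F(l))
The quantifier ∀m sits under an odd number of negations, so it flips to ∃m.

existential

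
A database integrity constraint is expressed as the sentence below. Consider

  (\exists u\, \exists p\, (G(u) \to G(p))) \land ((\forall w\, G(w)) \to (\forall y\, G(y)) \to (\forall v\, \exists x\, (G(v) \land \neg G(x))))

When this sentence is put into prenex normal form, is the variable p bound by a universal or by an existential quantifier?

Rewrite implications/biconditionals: A → B as ¬A ∨ B.
  (\exists u\, \exists p\, (\neg G(u) \lor G(p))) \land (\neg (\forall w\, G(w)) \lor \neg (\forall y\, G(y)) \lor (\forall v\, \exists x\, (G(v) \land \neg G(x))))
Move each ¬ inward, flipping quantifiers it crosses:
  (\exists u\, \exists p\, (\neg G(u) \lor G(p))) \land ((\exists w\, \neg G(w)) \lor (\exists y\, \neg G(y)) \lor (\forall v\, \exists x\, (G(v) \land \neg G(x))))
All bound variables are already distinct, so no renaming is needed.
Pull the quantifiers to the front (each side's bound variable is not free in the other side):
  \exists u\, \exists p\, \exists w\, \exists y\, \forall v\, \exists x\, ((\neg G(u) \lor G(p)) \land (\neg G(w) \lor \neg G(y) \lor G(v) \land \neg G(x)))
The quantifier \exists p sits under an even number of negations (counting the antecedent side of each →), so it remains existential.

existential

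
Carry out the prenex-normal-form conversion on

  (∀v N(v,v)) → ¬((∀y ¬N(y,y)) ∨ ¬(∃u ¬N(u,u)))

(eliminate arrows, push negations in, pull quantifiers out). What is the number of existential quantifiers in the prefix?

Rewrite implications/biconditionals: A → B as ¬A ∨ B.
  ¬(∀v N(v,v)) ∨ ¬((∀y ¬N(y,y)) ∨ ¬(∃u ¬N(u,u)))
Move each ¬ inward, flipping quantifiers it crosses:
  (∃v ¬N(v,v)) ∨ (∃y N(y,y)) ∧ (∃u ¬N(u,u))
All bound variables are already distinct, so no renaming is needed.
Finally move all quantifiers to the prefix:
  ∃v ∃y ∃u (¬N(v,v) ∨ N(y,y) ∧ ¬N(u,u))
The prefix is ∃v ∃y ∃u: 0 universal, 3 existential.

3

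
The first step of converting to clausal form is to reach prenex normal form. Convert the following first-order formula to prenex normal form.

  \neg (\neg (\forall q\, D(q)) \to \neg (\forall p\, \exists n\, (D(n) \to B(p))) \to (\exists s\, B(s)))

\exists q\, \exists p\, \forall n\, \forall s\, (\neg D(q) \land D(n) \land \neg B(p) \land \neg B(s))

First replace A → B with ¬A ∨ B.
  \neg (\neg \neg (\forall q\, D(q)) \lor \neg \neg (\forall p\, \exists n\, (\neg D(n) \lor B(p))) \lor (\exists s\, B(s)))
Drive negations inward (¬∀x A ≡ ∃x ¬A, ¬∃x A ≡ ∀x ¬A, De Morgan for ∧/∨):
  (\exists q\, \neg D(q)) \land (\exists p\, \forall n\, (D(n) \land \neg B(p))) \land (\forall s\, \neg B(s))
Extract every quantifier outward, since the variables are now distinct and don't occur free across branches:
  \exists q\, \exists p\, \forall n\, \forall s\, (\neg D(q) \land D(n) \land \neg B(p) \land \neg B(s))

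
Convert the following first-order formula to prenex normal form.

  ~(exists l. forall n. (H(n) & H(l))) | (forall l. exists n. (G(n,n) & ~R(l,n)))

Move each ¬ inward, flipping quantifiers it crosses:
  (forall l. exists n. (~H(n) | ~H(l))) | (forall l. exists n. (G(n,n) & ~R(l,n)))
Standardize variables apart so no two quantifiers bind the same name: l↦x1, n↦a.
  (forall l. exists n. (~H(n) | ~H(l))) | (forall x1. exists a. (G(a,a) & ~R(x1,a)))
Pull the quantifiers to the front (each side's bound variable is not free in the other side):
  forall l. exists n. forall x1. exists a. (~H(n) | ~H(l) | G(a,a) & ~R(x1,a))

forall l. exists n. forall x1. exists a. (~H(n) | ~H(l) | G(a,a) & ~R(x1,a))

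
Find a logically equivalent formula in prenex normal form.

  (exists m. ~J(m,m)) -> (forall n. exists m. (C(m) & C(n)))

First replace A → B with ¬A ∨ B.
  ~(exists m. ~J(m,m)) | (forall n. exists m. (C(m) & C(n)))
Move each ¬ inward, flipping quantifiers it crosses:
  (forall m. J(m,m)) | (forall n. exists m. (C(m) & C(n)))
Standardize variables apart so no two quantifiers bind the same name: m↦a.
  (forall m. J(m,m)) | (forall n. exists a. (C(a) & C(n)))
Extract every quantifier outward, since the variables are now distinct and don't occur free across branches:
  forall m. forall n. exists a. (J(m,m) | C(a) & C(n))

forall m. forall n. exists a. (J(m,m) | C(a) & C(n))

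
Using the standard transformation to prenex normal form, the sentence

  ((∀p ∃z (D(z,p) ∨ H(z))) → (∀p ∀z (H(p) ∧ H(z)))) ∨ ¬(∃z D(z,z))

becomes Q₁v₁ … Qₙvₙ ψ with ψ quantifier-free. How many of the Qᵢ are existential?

1

First replace A → B with ¬A ∨ B.
  ¬(∀p ∃z (D(z,p) ∨ H(z))) ∨ (∀p ∀z (H(p) ∧ H(z))) ∨ ¬(∃z D(z,z))
Drive negations inward (¬∀x A ≡ ∃x ¬A, ¬∃x A ≡ ∀x ¬A, De Morgan for ∧/∨):
  (∃p ∀z (¬D(z,p) ∧ ¬H(z))) ∨ (∀p ∀z (H(p) ∧ H(z))) ∨ (∀z ¬D(z,z))
Standardize variables apart so no two quantifiers bind the same name: p↦y1, z↦s, z↦t.
  (∃p ∀z (¬D(z,p) ∧ ¬H(z))) ∨ (∀y1 ∀s (H(y1) ∧ H(s))) ∨ (∀t ¬D(t,t))
Pull the quantifiers to the front (each side's bound variable is not free in the other side):
  ∃p ∀z ∀y1 ∀s ∀t (¬D(z,p) ∧ ¬H(z) ∨ H(y1) ∧ H(s) ∨ ¬D(t,t))
The prefix is ∃p ∀z ∀y1 ∀s ∀t: 4 universal, 1 existential.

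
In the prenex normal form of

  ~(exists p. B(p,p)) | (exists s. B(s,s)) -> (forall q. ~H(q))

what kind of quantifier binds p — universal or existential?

existential

Rewrite implications/biconditionals: A → B as ¬A ∨ B.
  ~(~(exists p. B(p,p)) | (exists s. B(s,s))) | (forall q. ~H(q))
Drive negations inward (¬∀x A ≡ ∃x ¬A, ¬∃x A ≡ ∀x ¬A, De Morgan for ∧/∨):
  (exists p. B(p,p)) & (forall s. ~B(s,s)) | (forall q. ~H(q))
Finally move all quantifiers to the prefix:
  exists p. forall s. forall q. (B(p,p) & ~B(s,s) | ~H(q))
The quantifier exists p sits under an even number of negations (counting the antecedent side of each →), so it remains existential.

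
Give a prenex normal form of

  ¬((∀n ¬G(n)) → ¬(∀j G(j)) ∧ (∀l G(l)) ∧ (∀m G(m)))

∀n ∀j ∃l ∃m (¬G(n) ∧ (G(j) ∨ ¬G(l) ∨ ¬G(m)))

Eliminate → and ↔ using ¬ and ∨.
  ¬(¬(∀n ¬G(n)) ∨ ¬(∀j G(j)) ∧ (∀l G(l)) ∧ (∀m G(m)))
Move each ¬ inward, flipping quantifiers it crosses:
  (∀n ¬G(n)) ∧ ((∀j G(j)) ∨ (∃l ¬G(l)) ∨ (∃m ¬G(m)))
All bound variables are already distinct, so no renaming is needed.
Pull the quantifiers to the front (each side's bound variable is not free in the other side):
  ∀n ∀j ∃l ∃m (¬G(n) ∧ (G(j) ∨ ¬G(l) ∨ ¬G(m)))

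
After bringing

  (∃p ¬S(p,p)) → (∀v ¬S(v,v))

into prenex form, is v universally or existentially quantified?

universal

First replace A → B with ¬A ∨ B.
  ¬(∃p ¬S(p,p)) ∨ (∀v ¬S(v,v))
Push ¬ through the quantifiers and connectives to reach negation normal form:
  (∀p S(p,p)) ∨ (∀v ¬S(v,v))
All bound variables are already distinct, so no renaming is needed.
Finally move all quantifiers to the prefix:
  ∀p ∀v (S(p,p) ∨ ¬S(v,v))
The quantifier ∀v sits under an even number of negations (counting the antecedent side of each →), so it remains universal.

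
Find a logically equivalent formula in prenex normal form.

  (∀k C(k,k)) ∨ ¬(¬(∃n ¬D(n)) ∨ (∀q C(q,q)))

∀k ∃n ∃q (C(k,k) ∨ ¬D(n) ∧ ¬C(q,q))

Move each ¬ inward, flipping quantifiers it crosses:
  (∀k C(k,k)) ∨ (∃n ¬D(n)) ∧ (∃q ¬C(q,q))
All bound variables are already distinct, so no renaming is needed.
Finally move all quantifiers to the prefix:
  ∀k ∃n ∃q (C(k,k) ∨ ¬D(n) ∧ ¬C(q,q))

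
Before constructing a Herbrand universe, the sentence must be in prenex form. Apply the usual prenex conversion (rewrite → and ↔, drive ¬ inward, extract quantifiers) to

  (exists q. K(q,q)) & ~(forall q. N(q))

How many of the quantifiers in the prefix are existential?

Move each ¬ inward, flipping quantifiers it crosses:
  (exists q. K(q,q)) & (exists q. ~N(q))
Standardize variables apart so no two quantifiers bind the same name: q↦t.
  (exists q. K(q,q)) & (exists t. ~N(t))
Finally move all quantifiers to the prefix:
  exists q. exists t. (K(q,q) & ~N(t))
The prefix is exists q exists t: 0 universal, 2 existential.

2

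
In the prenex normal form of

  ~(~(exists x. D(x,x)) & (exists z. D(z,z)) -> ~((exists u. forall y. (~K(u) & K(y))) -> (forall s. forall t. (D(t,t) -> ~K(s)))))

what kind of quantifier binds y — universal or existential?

Eliminate → and ↔ using ¬ and ∨.
  ~(~(~(exists x. D(x,x)) & (exists z. D(z,z))) | ~(~(exists u. forall y. (~K(u) & K(y))) | (forall s. forall t. (~D(t,t) | ~K(s)))))
Move each ¬ inward, flipping quantifiers it crosses:
  (forall x. ~D(x,x)) & (exists z. D(z,z)) & ((forall u. exists y. (K(u) | ~K(y))) | (forall s. forall t. (~D(t,t) | ~K(s))))
All bound variables are already distinct, so no renaming is needed.
Extract every quantifier outward, since the variables are now distinct and don't occur free across branches:
  forall x. exists z. forall u. exists y. forall s. forall t. (~D(x,x) & D(z,z) & (K(u) | ~K(y) | ~D(t,t) | ~K(s)))
The quantifier forall y sits under an odd number of negations (counting the antecedent side of each →), so it flips to exists y.

existential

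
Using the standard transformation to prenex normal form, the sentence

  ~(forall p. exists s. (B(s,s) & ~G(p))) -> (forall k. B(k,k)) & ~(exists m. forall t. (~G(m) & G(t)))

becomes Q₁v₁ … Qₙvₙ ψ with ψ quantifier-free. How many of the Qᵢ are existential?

First replace A → B with ¬A ∨ B.
  ~~(forall p. exists s. (B(s,s) & ~G(p))) | (forall k. B(k,k)) & ~(exists m. forall t. (~G(m) & G(t)))
Drive negations inward (¬∀x A ≡ ∃x ¬A, ¬∃x A ≡ ∀x ¬A, De Morgan for ∧/∨):
  (forall p. exists s. (B(s,s) & ~G(p))) | (forall k. B(k,k)) & (forall m. exists t. (G(m) | ~G(t)))
Finally move all quantifiers to the prefix:
  forall p. exists s. forall k. forall m. exists t. (B(s,s) & ~G(p) | B(k,k) & (G(m) | ~G(t)))
The prefix is forall p exists s forall k forall m exists t: 3 universal, 2 existential.

2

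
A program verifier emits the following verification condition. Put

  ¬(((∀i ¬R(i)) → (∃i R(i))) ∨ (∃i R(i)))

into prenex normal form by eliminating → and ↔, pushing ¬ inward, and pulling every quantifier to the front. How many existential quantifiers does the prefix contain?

Eliminate → and ↔ using ¬ and ∨.
  ¬(¬(∀i ¬R(i)) ∨ (∃i R(i)) ∨ (∃i R(i)))
Push ¬ through the quantifiers and connectives to reach negation normal form:
  (∀i ¬R(i)) ∧ (∀i ¬R(i)) ∧ (∀i ¬R(i))
Give each quantifier a distinct variable: i↦s, i↦t.
  (∀i ¬R(i)) ∧ (∀s ¬R(s)) ∧ (∀t ¬R(t))
Finally move all quantifiers to the prefix:
  ∀i ∀s ∀t (¬R(i) ∧ ¬R(s) ∧ ¬R(t))
The prefix is ∀i ∀s ∀t: 3 universal, 0 existential.

0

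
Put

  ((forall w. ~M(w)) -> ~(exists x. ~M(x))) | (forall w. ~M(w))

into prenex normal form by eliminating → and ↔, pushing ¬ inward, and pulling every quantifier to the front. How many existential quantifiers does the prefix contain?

1

Rewrite implications/biconditionals: A → B as ¬A ∨ B.
  ~(forall w. ~M(w)) | ~(exists x. ~M(x)) | (forall w. ~M(w))
Push ¬ through the quantifiers and connectives to reach negation normal form:
  (exists w. M(w)) | (forall x. M(x)) | (forall w. ~M(w))
Give each quantifier a distinct variable: w↦a.
  (exists w. M(w)) | (forall x. M(x)) | (forall a. ~M(a))
Finally move all quantifiers to the prefix:
  exists w. forall x. forall a. (M(w) | M(x) | ~M(a))
The prefix is exists w forall x forall a: 2 universal, 1 existential.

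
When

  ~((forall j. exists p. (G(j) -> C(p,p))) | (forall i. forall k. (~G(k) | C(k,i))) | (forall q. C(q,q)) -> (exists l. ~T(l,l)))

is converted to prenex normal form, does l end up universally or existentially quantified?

universal

Eliminate → and ↔ using ¬ and ∨.
  ~(~((forall j. exists p. (~G(j) | C(p,p))) | (forall i. forall k. (~G(k) | C(k,i))) | (forall q. C(q,q))) | (exists l. ~T(l,l)))
Drive negations inward (¬∀x A ≡ ∃x ¬A, ¬∃x A ≡ ∀x ¬A, De Morgan for ∧/∨):
  ((forall j. exists p. (~G(j) | C(p,p))) | (forall i. forall k. (~G(k) | C(k,i))) | (forall q. C(q,q))) & (forall l. T(l,l))
All bound variables are already distinct, so no renaming is needed.
Extract every quantifier outward, since the variables are now distinct and don't occur free across branches:
  forall j. exists p. forall i. forall k. forall q. forall l. ((~G(j) | C(p,p) | ~G(k) | C(k,i) | C(q,q)) & T(l,l))
The quantifier exists l sits under an odd number of negations (counting the antecedent side of each →), so it flips to forall l.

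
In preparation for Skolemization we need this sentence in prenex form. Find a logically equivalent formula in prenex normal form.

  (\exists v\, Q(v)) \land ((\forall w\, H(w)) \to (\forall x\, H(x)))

\exists v\, \exists w\, \forall x\, (Q(v) \land (\neg H(w) \lor H(x)))

Eliminate → and ↔ using ¬ and ∨.
  (\exists v\, Q(v)) \land (\neg (\forall w\, H(w)) \lor (\forall x\, H(x)))
Move each ¬ inward, flipping quantifiers it crosses:
  (\exists v\, Q(v)) \land ((\exists w\, \neg H(w)) \lor (\forall x\, H(x)))
All bound variables are already distinct, so no renaming is needed.
Pull the quantifiers to the front (each side's bound variable is not free in the other side):
  \exists v\, \exists w\, \forall x\, (Q(v) \land (\neg H(w) \lor H(x)))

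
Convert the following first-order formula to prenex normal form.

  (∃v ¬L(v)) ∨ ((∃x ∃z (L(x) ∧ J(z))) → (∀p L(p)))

∃v ∀x ∀z ∀p (¬L(v) ∨ ¬L(x) ∨ ¬J(z) ∨ L(p))

First replace A → B with ¬A ∨ B.
  (∃v ¬L(v)) ∨ ¬(∃x ∃z (L(x) ∧ J(z))) ∨ (∀p L(p))
Drive negations inward (¬∀x A ≡ ∃x ¬A, ¬∃x A ≡ ∀x ¬A, De Morgan for ∧/∨):
  (∃v ¬L(v)) ∨ (∀x ∀z (¬L(x) ∨ ¬J(z))) ∨ (∀p L(p))
Pull the quantifiers to the front (each side's bound variable is not free in the other side):
  ∃v ∀x ∀z ∀p (¬L(v) ∨ ¬L(x) ∨ ¬J(z) ∨ L(p))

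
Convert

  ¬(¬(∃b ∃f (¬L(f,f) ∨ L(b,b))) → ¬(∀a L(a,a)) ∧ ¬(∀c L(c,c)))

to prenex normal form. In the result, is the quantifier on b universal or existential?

Eliminate → and ↔ using ¬ and ∨.
  ¬(¬¬(∃b ∃f (¬L(f,f) ∨ L(b,b))) ∨ ¬(∀a L(a,a)) ∧ ¬(∀c L(c,c)))
Move each ¬ inward, flipping quantifiers it crosses:
  (∀b ∀f (L(f,f) ∧ ¬L(b,b))) ∧ ((∀a L(a,a)) ∨ (∀c L(c,c)))
All bound variables are already distinct, so no renaming is needed.
Extract every quantifier outward, since the variables are now distinct and don't occur free across branches:
  ∀b ∀f ∀a ∀c (L(f,f) ∧ ¬L(b,b) ∧ (L(a,a) ∨ L(c,c)))
The quantifier ∃b sits under an odd number of negations (counting the antecedent side of each →), so it flips to ∀b.

universal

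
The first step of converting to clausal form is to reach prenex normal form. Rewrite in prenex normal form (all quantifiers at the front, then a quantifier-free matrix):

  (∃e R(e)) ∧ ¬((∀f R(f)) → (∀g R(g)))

∃e ∀f ∃g (R(e) ∧ R(f) ∧ ¬R(g))

Rewrite implications/biconditionals: A → B as ¬A ∨ B.
  (∃e R(e)) ∧ ¬(¬(∀f R(f)) ∨ (∀g R(g)))
Move each ¬ inward, flipping quantifiers it crosses:
  (∃e R(e)) ∧ (∀f R(f)) ∧ (∃g ¬R(g))
All bound variables are already distinct, so no renaming is needed.
Finally move all quantifiers to the prefix:
  ∃e ∀f ∃g (R(e) ∧ R(f) ∧ ¬R(g))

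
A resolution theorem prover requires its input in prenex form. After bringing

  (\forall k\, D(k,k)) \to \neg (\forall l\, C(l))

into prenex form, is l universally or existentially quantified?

existential

Eliminate → and ↔ using ¬ and ∨.
  \neg (\forall k\, D(k,k)) \lor \neg (\forall l\, C(l))
Drive negations inward (¬∀x A ≡ ∃x ¬A, ¬∃x A ≡ ∀x ¬A, De Morgan for ∧/∨):
  (\exists k\, \neg D(k,k)) \lor (\exists l\, \neg C(l))
All bound variables are already distinct, so no renaming is needed.
Finally move all quantifiers to the prefix:
  \exists k\, \exists l\, (\neg D(k,k) \lor \neg C(l))
The quantifier \forall l sits under an odd number of negations (counting the antecedent side of each →), so it flips to \exists l.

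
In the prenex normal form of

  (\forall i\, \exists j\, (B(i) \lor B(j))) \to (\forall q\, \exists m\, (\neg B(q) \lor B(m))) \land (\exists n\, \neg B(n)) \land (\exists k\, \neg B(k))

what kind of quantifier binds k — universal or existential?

existential

Eliminate → and ↔ using ¬ and ∨.
  \neg (\forall i\, \exists j\, (B(i) \lor B(j))) \lor (\forall q\, \exists m\, (\neg B(q) \lor B(m))) \land (\exists n\, \neg B(n)) \land (\exists k\, \neg B(k))
Move each ¬ inward, flipping quantifiers it crosses:
  (\exists i\, \forall j\, (\neg B(i) \land \neg B(j))) \lor (\forall q\, \exists m\, (\neg B(q) \lor B(m))) \land (\exists n\, \neg B(n)) \land (\exists k\, \neg B(k))
All bound variables are already distinct, so no renaming is needed.
Finally move all quantifiers to the prefix:
  \exists i\, \forall j\, \forall q\, \exists m\, \exists n\, \exists k\, (\neg B(i) \land \neg B(j) \lor (\neg B(q) \lor B(m)) \land \neg B(n) \land \neg B(k))
The quantifier \exists k sits under an even number of negations (counting the antecedent side of each →), so it remains existential.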